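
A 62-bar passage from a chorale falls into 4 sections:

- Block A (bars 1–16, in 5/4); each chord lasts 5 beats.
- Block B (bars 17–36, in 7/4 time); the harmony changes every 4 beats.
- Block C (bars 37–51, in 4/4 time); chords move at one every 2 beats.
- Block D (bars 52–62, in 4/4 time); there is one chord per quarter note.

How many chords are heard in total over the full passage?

A has 80 beats and chords last 5 each, so 16 chords.
B has 140 beats and chords last 4 each, so 35 chords.
C has 60 beats and chords last 2 each, so 30 chords.
D has 44 beats and chords last 1 each, so 44 chords.
Total: 16 + 35 + 30 + 44 = 125.

125 chords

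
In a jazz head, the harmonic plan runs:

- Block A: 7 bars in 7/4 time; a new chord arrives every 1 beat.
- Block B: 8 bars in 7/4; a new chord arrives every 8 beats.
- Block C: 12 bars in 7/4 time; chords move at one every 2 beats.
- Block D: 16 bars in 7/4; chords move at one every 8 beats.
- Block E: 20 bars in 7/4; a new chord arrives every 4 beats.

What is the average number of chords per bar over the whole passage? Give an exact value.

7/3 chords per bar

A: 7 bars of 7 beats is 49 beats; at 1 beat each that's 49 chords.
B: 8 bars of 7 beats is 56 beats; at 8 beats each that's 7 chords.
C: 12 bars of 7 beats is 84 beats; at 2 beats each that's 42 chords.
D: 16 bars of 7 beats is 112 beats; at 8 beats each that's 14 chords.
E: 20 bars of 7 beats is 140 beats; at 4 beats each that's 35 chords.
Overall: 147 chords over 63 bars → 147/63 = 7/3 chords per bar.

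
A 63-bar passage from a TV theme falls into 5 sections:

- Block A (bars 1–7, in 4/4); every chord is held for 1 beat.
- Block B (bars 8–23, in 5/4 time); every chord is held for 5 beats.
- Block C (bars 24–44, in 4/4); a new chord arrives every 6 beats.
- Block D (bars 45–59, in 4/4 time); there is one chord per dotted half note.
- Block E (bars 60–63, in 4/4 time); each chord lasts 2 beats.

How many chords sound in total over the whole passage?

86 chords

A: 7·4 = 28 beats, 28/1 = 28 chords.
B: 16·5 = 80 beats, 80/5 = 16 chords.
C: 21·4 = 84 beats, 84/6 = 14 chords.
D: 15·4 = 60 beats, 60/3 = 20 chords.
E: 4·4 = 16 beats, 16/2 = 8 chords.
Total: 28 + 16 + 14 + 20 + 8 = 86.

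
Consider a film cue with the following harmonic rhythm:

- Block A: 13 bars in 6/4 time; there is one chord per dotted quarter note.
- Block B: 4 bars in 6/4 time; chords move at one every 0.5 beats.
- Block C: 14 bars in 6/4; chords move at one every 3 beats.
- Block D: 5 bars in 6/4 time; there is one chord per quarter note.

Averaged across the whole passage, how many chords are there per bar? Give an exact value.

A: 13 bars of 6 beats is 78 beats; at 1.5 beats each that's 52 chords.
B: 4 bars of 6 beats is 24 beats; at 0.5 beats each that's 48 chords.
C: 14 bars of 6 beats is 84 beats; at 3 beats each that's 28 chords.
D: 5 bars of 6 beats is 30 beats; at 1 beat each that's 30 chords.
Overall: 158 chords over 36 bars → 158/36 = 79/18 chords per bar.

79/18 chords per bar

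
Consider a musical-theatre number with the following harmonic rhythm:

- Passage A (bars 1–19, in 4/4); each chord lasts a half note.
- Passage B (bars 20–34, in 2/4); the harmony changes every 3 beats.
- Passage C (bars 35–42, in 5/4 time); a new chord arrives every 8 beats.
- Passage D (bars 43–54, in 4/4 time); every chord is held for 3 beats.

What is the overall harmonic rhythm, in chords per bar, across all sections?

23/18 chords per bar

A: 19 bars of 4 beats is 76 beats; at 2 beats each that's 38 chords.
B: 15 bars of 2 beats is 30 beats; at 3 beats each that's 10 chords.
C: 8 bars of 5 beats is 40 beats; at 8 beats each that's 5 chords.
D: 12 bars of 4 beats is 48 beats; at 3 beats each that's 16 chords.
Overall: 69 chords over 54 bars → 69/54 = 23/18 chords per bar.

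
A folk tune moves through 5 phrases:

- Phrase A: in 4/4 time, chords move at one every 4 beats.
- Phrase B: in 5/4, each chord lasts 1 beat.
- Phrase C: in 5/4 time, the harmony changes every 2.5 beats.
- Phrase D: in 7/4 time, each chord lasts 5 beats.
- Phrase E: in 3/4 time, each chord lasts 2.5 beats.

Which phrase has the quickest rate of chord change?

A: 4/4 = 1 chord/bar.
B: 5/1 = 5 chords/bar.
C: 5/2.5 = 2 chords/bar.
D: 7/5 = 1.4 chords/bar.
E: 3/2.5 = 1.2 chords/bar.
Fastest is B at 5 chords/bar.

Phrase B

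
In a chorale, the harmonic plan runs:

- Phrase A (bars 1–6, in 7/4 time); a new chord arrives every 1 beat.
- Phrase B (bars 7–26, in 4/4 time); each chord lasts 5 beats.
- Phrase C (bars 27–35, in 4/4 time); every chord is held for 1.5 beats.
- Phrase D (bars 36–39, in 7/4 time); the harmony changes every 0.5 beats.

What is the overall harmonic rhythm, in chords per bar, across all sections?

46/13 chords per bar

A: 6 × 7 = 42 beats ÷ 1 = 42 chords.
B: 20 × 4 = 80 beats ÷ 5 = 16 chords.
C: 9 × 4 = 36 beats ÷ 1.5 = 24 chords.
D: 4 × 7 = 28 beats ÷ 0.5 = 56 chords.
Overall: 138 chords over 39 bars → 138/39 = 46/13 chords per bar.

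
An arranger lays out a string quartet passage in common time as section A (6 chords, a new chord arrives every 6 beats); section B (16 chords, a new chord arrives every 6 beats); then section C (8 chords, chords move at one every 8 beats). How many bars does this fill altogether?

49 bars

A: 6 × 6 = 36 beats = 9 bars.
B: 16 × 6 = 96 beats = 24 bars.
C: 8 × 8 = 64 beats = 16 bars.
Total: 9 + 24 + 16 = 49 bars.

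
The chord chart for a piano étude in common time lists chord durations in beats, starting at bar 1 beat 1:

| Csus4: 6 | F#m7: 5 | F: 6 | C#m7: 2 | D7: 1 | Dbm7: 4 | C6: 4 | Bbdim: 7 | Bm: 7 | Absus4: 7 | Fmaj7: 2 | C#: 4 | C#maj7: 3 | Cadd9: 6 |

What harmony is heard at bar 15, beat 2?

Beat 2 of bar 15 is beat (15−1)×4 + 2 = 58 overall.
Running totals: Csus4 ends at 6, F#m7 ends at 11, F ends at 17, C#m7 ends at 19, D7 ends at 20, Dbm7 ends at 24, C6 ends at 28, Bbdim ends at 35, Bm ends at 42, Absus4 ends at 49, Fmaj7 ends at 51, C# ends at 55, C#maj7 ends at 58.
Beat 58 falls within C#maj7.

C#maj7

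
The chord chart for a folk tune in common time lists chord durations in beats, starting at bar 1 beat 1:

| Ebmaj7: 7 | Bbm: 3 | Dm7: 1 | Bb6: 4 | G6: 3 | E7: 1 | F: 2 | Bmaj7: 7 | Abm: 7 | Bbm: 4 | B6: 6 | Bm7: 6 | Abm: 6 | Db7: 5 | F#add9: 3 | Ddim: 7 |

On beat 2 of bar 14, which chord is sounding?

Abm

Beat 2 of bar 14 is beat (14−1)×4 + 2 = 54 overall.
Running totals: Ebmaj7 ends at 7, Bbm ends at 10, Dm7 ends at 11, Bb6 ends at 15, G6 ends at 18, E7 ends at 19, F ends at 21, Bmaj7 ends at 28, Abm ends at 35, Bbm ends at 39, B6 ends at 45, Bm7 ends at 51, Abm ends at 57.
Beat 54 falls within Abm.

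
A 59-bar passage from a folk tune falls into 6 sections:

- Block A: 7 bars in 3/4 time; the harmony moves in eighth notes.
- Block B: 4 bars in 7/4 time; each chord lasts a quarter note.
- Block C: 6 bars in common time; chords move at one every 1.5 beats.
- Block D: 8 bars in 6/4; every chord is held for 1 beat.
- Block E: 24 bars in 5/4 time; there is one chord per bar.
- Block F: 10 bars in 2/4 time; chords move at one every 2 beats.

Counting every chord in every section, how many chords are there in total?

168 chords

A: 7·3 = 21 beats, 21/0.5 = 42 chords.
B: 4·7 = 28 beats, 28/1 = 28 chords.
C: 6·4 = 24 beats, 24/1.5 = 16 chords.
D: 8·6 = 48 beats, 48/1 = 48 chords.
E: 24·5 = 120 beats, 120/5 = 24 chords.
F: 10·2 = 20 beats, 20/2 = 10 chords.
Total: 42 + 28 + 16 + 48 + 24 + 10 = 168.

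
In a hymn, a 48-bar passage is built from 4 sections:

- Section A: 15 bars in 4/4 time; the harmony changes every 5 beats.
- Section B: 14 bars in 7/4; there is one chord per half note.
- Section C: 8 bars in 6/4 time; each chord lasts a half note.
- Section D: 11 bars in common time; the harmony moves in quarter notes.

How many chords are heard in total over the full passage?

A: 15·4 = 60 beats, 60/5 = 12 chords.
B: 14·7 = 98 beats, 98/2 = 49 chords.
C: 8·6 = 48 beats, 48/2 = 24 chords.
D: 11·4 = 44 beats, 44/1 = 44 chords.
Total: 12 + 49 + 24 + 44 = 129.

129 chords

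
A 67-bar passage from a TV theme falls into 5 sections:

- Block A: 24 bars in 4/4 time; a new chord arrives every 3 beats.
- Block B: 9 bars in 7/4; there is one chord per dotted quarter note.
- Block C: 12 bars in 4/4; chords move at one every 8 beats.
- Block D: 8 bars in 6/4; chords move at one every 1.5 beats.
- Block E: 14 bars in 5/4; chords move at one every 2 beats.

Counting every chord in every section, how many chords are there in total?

A: 24 bars × 4 beats = 96 beats; 3 beats/chord → 32 chords.
B: 9 bars × 7 beats = 63 beats; 1.5 beats/chord → 42 chords.
C: 12 bars × 4 beats = 48 beats; 8 beats/chord → 6 chords.
D: 8 bars × 6 beats = 48 beats; 1.5 beats/chord → 32 chords.
E: 14 bars × 5 beats = 70 beats; 2 beats/chord → 35 chords.
Total: 32 + 42 + 6 + 32 + 35 = 147.

147 chords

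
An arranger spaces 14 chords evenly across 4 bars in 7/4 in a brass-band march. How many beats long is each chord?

2 beats

4 bars × 7 beats/bar = 28 beats total.
28 beats ÷ 14 chords = 2 beats per chord.
(That is a half note.)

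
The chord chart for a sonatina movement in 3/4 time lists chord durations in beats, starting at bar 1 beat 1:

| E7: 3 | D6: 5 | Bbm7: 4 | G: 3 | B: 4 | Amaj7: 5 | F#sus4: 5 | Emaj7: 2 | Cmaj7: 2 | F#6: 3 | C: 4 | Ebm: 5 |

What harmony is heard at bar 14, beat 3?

Ebm

Beat 3 of bar 14 is beat (14−1)×3 + 3 = 42 overall.
Running totals: E7 ends at 3, D6 ends at 8, Bbm7 ends at 12, G ends at 15, B ends at 19, Amaj7 ends at 24, F#sus4 ends at 29, Emaj7 ends at 31, Cmaj7 ends at 33, F#6 ends at 36, C ends at 40, Ebm ends at 45.
Beat 42 falls within Ebm.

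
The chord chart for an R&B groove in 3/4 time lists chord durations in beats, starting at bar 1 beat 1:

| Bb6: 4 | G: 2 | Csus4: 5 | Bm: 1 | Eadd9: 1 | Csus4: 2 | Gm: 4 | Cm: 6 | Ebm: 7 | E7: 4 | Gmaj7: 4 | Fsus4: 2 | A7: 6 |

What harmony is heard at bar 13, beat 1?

Beat 1 of bar 13 is beat (13−1)×3 + 1 = 37 overall.
Running totals: Bb6 ends at 4, G ends at 6, Csus4 ends at 11, Bm ends at 12, Eadd9 ends at 13, Csus4 ends at 15, Gm ends at 19, Cm ends at 25, Ebm ends at 32, E7 ends at 36, Gmaj7 ends at 40.
Beat 37 falls within Gmaj7.

Gmaj7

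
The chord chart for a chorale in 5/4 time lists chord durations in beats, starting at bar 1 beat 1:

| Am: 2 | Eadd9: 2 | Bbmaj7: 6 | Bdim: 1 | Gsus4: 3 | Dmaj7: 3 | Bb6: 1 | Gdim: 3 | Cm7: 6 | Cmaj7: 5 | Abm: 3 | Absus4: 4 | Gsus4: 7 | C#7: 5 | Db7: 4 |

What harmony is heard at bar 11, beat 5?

Beat 5 of bar 11 is beat (11−1)×5 + 5 = 55 overall.
Running totals: Am ends at 2, Eadd9 ends at 4, Bbmaj7 ends at 10, Bdim ends at 11, Gsus4 ends at 14, Dmaj7 ends at 17, Bb6 ends at 18, Gdim ends at 21, Cm7 ends at 27, Cmaj7 ends at 32, Abm ends at 35, Absus4 ends at 39, Gsus4 ends at 46, C#7 ends at 51, Db7 ends at 55.
Beat 55 falls within Db7.

Db7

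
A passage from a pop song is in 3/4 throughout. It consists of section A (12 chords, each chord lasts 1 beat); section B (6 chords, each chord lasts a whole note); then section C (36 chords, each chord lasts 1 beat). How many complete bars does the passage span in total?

A: 12 × 1 = 12 beats = 4 bars.
B: 6 × 4 = 24 beats = 8 bars.
C: 36 × 1 = 36 beats = 12 bars.
Total: 4 + 8 + 12 = 24 bars.

24 bars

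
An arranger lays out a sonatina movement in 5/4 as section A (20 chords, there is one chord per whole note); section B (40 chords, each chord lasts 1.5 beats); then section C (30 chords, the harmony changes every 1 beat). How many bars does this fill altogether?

A: 20 × 4 = 80 beats = 16 bars.
B: 40 × 1.5 = 60 beats = 12 bars.
C: 30 × 1 = 30 beats = 6 bars.
Total: 16 + 12 + 6 = 34 bars.

34 bars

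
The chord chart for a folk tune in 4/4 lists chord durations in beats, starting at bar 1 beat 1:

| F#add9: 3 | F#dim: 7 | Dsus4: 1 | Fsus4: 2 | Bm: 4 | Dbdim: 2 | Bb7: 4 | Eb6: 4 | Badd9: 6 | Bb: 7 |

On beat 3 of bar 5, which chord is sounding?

Dbdim

Beat 3 of bar 5 is beat (5−1)×4 + 3 = 19 overall.
Running totals: F#add9 ends at 3, F#dim ends at 10, Dsus4 ends at 11, Fsus4 ends at 13, Bm ends at 17, Dbdim ends at 19.
Beat 19 falls within Dbdim.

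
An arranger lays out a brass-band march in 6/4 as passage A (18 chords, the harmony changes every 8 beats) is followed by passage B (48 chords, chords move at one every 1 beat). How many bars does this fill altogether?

A: 18 × 8 = 144 beats = 24 bars.
B: 48 × 1 = 48 beats = 8 bars.
Total: 24 + 8 = 32 bars.

32 bars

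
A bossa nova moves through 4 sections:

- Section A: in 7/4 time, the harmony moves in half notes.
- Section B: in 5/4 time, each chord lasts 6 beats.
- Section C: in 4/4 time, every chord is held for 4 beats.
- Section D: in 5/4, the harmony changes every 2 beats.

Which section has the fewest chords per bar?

A: 7/2 = 3.5 chords/bar.
B: 5/6 = 5/6 chords/bar.
C: 4/4 = 1 chord/bar.
D: 5/2 = 2.5 chords/bar.
Slowest is B at 5/6 chords/bar.

Section B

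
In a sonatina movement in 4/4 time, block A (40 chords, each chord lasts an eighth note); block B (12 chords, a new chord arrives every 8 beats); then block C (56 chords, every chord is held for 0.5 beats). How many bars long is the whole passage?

36 bars

A: 40 × 0.5 = 20 beats = 5 bars.
B: 12 × 8 = 96 beats = 24 bars.
C: 56 × 0.5 = 28 beats = 7 bars.
Total: 5 + 24 + 7 = 36 bars.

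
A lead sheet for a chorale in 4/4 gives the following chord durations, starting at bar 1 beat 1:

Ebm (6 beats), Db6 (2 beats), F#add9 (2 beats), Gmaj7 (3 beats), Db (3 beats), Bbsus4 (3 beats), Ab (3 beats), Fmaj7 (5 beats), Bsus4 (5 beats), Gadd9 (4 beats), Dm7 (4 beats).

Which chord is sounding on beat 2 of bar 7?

Fmaj7

Beat 2 of bar 7 is beat (7−1)×4 + 2 = 26 overall.
Running totals: Ebm ends at 6, Db6 ends at 8, F#add9 ends at 10, Gmaj7 ends at 13, Db ends at 16, Bbsus4 ends at 19, Ab ends at 22, Fmaj7 ends at 27.
Beat 26 falls within Fmaj7.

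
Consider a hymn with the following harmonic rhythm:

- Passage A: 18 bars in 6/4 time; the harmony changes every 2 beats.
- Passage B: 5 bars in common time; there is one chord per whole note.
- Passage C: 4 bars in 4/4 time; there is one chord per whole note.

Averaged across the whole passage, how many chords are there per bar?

7/3 chords per bar

A: 18 bars of 6 beats is 108 beats; at 2 beats each that's 54 chords.
B: 5 bars of 4 beats is 20 beats; at 4 beats each that's 5 chords.
C: 4 bars of 4 beats is 16 beats; at 4 beats each that's 4 chords.
Overall: 63 chords over 27 bars → 63/27 = 7/3 chords per bar.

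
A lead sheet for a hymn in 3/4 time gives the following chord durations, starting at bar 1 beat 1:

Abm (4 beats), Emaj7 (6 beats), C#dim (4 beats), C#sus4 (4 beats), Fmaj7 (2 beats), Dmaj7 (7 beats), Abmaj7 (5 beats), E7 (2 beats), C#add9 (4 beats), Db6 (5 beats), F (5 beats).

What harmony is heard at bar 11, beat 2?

Abmaj7

Beat 2 of bar 11 is beat (11−1)×3 + 2 = 32 overall.
Running totals: Abm ends at 4, Emaj7 ends at 10, C#dim ends at 14, C#sus4 ends at 18, Fmaj7 ends at 20, Dmaj7 ends at 27, Abmaj7 ends at 32.
Beat 32 falls within Abmaj7.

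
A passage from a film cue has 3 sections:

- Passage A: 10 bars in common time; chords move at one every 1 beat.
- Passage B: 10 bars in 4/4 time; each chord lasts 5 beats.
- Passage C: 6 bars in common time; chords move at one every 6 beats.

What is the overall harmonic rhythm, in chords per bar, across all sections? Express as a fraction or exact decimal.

2 chords per bar

A: 10 bars of 4 beats is 40 beats; at 1 beat each that's 40 chords.
B: 10 bars of 4 beats is 40 beats; at 5 beats each that's 8 chords.
C: 6 bars of 4 beats is 24 beats; at 6 beats each that's 4 chords.
Overall: 52 chords over 26 bars → 52/26 = 2 chords per bar.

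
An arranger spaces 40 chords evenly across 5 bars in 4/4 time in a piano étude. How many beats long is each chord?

0.5 beats

5 bars × 4 beats/bar = 20 beats total.
20 beats ÷ 40 chords = 0.5 beats per chord.
(That is an eighth note.)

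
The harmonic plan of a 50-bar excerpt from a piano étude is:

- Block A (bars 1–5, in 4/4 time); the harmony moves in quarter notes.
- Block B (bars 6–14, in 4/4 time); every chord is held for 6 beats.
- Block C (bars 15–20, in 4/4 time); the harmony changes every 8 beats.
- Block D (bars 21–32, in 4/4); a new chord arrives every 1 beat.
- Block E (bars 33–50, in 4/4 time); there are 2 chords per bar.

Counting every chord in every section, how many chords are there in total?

113 chords

A: 5 bars × 4 beats = 20 beats; 1 beat/chord → 20 chords.
B: 9 bars × 4 beats = 36 beats; 6 beats/chord → 6 chords.
C: 6 bars × 4 beats = 24 beats; 8 beats/chord → 3 chords.
D: 12 bars × 4 beats = 48 beats; 1 beat/chord → 48 chords.
E: 18 bars × 4 beats = 72 beats; 2 beats/chord → 36 chords.
Total: 20 + 6 + 3 + 48 + 36 = 113.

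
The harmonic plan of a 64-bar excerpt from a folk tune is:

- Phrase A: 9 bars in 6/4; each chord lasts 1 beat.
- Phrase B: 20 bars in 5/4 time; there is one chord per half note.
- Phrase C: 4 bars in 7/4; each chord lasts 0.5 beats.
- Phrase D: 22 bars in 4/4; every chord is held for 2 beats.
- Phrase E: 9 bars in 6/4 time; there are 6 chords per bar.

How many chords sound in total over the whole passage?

A: 9·6 = 54 beats, 54/1 = 54 chords.
B: 20·5 = 100 beats, 100/2 = 50 chords.
C: 4·7 = 28 beats, 28/0.5 = 56 chords.
D: 22·4 = 88 beats, 88/2 = 44 chords.
E: 9·6 = 54 beats, 54/1 = 54 chords.
Total: 54 + 50 + 56 + 44 + 54 = 258.

258 chords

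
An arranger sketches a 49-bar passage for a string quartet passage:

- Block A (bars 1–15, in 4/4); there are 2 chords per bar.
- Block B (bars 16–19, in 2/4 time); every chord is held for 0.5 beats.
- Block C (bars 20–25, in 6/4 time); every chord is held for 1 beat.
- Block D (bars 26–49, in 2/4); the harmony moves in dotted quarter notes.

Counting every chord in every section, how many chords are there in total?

A has 60 beats and chords last 2 each, so 30 chords.
B has 8 beats and chords last 0.5 each, so 16 chords.
C has 36 beats and chords last 1 each, so 36 chords.
D has 48 beats and chords last 1.5 each, so 32 chords.
Total: 30 + 16 + 36 + 32 = 114.

114 chords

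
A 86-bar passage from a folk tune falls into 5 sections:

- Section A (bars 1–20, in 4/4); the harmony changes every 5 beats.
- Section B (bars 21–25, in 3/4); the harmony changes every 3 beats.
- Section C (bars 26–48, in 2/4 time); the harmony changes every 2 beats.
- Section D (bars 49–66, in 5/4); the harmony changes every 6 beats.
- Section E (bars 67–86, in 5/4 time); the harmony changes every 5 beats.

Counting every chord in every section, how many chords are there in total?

79 chords

A: 20·4 = 80 beats, 80/5 = 16 chords.
B: 5·3 = 15 beats, 15/3 = 5 chords.
C: 23·2 = 46 beats, 46/2 = 23 chords.
D: 18·5 = 90 beats, 90/6 = 15 chords.
E: 20·5 = 100 beats, 100/5 = 20 chords.
Total: 16 + 5 + 23 + 15 + 20 = 79.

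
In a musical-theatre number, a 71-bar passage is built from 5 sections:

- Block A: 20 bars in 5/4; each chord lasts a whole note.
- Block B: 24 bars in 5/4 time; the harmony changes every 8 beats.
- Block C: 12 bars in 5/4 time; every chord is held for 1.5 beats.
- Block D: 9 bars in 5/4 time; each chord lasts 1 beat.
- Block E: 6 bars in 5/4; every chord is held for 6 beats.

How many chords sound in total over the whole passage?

A has 100 beats and chords last 4 each, so 25 chords.
B has 120 beats and chords last 8 each, so 15 chords.
C has 60 beats and chords last 1.5 each, so 40 chords.
D has 45 beats and chords last 1 each, so 45 chords.
E has 30 beats and chords last 6 each, so 5 chords.
Total: 25 + 15 + 40 + 45 + 5 = 130.

130 chords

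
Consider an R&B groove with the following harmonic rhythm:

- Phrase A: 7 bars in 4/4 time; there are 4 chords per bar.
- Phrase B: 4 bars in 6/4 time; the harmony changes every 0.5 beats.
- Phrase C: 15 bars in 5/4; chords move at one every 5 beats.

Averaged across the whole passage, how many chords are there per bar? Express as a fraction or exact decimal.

3.5 chords per bar

A: 7 × 4 = 28 beats ÷ 1 = 28 chords.
B: 4 × 6 = 24 beats ÷ 0.5 = 48 chords.
C: 15 × 5 = 75 beats ÷ 5 = 15 chords.
Overall: 91 chords over 26 bars → 91/26 = 3.5 chords per bar.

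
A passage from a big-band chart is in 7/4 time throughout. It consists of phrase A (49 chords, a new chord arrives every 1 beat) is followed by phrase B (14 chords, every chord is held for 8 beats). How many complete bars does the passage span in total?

A: 49 × 1 = 49 beats = 7 bars.
B: 14 × 8 = 112 beats = 16 bars.
Total: 7 + 16 = 23 bars.

23 bars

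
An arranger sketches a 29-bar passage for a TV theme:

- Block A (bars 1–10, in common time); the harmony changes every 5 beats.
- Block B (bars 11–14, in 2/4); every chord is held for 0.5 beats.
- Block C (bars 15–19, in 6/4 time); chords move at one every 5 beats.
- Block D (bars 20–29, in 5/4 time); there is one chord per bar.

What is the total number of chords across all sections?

A: 10 bars × 4 beats = 40 beats; 5 beats/chord → 8 chords.
B: 4 bars × 2 beats = 8 beats; 0.5 beats/chord → 16 chords.
C: 5 bars × 6 beats = 30 beats; 5 beats/chord → 6 chords.
D: 10 bars × 5 beats = 50 beats; 5 beats/chord → 10 chords.
Total: 8 + 16 + 6 + 10 = 40.

40 chords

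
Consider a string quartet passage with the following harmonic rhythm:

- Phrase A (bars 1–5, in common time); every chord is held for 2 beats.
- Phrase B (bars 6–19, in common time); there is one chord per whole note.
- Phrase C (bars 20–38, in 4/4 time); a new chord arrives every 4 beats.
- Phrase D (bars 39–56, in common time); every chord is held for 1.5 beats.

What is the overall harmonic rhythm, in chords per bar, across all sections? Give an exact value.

1.625 chords per bar

A: 5 bars of 4 beats is 20 beats; at 2 beats each that's 10 chords.
B: 14 bars of 4 beats is 56 beats; at 4 beats each that's 14 chords.
C: 19 bars of 4 beats is 76 beats; at 4 beats each that's 19 chords.
D: 18 bars of 4 beats is 72 beats; at 1.5 beats each that's 48 chords.
Overall: 91 chords over 56 bars → 91/56 = 1.625 chords per bar.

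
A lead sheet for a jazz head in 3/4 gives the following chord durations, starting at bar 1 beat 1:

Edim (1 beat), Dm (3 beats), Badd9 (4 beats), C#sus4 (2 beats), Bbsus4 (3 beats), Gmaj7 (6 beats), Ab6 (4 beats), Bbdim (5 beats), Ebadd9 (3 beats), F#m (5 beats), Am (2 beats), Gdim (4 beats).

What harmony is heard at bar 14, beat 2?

Beat 2 of bar 14 is beat (14−1)×3 + 2 = 41 overall.
Running totals: Edim ends at 1, Dm ends at 4, Badd9 ends at 8, C#sus4 ends at 10, Bbsus4 ends at 13, Gmaj7 ends at 19, Ab6 ends at 23, Bbdim ends at 28, Ebadd9 ends at 31, F#m ends at 36, Am ends at 38, Gdim ends at 42.
Beat 41 falls within Gdim.

Gdim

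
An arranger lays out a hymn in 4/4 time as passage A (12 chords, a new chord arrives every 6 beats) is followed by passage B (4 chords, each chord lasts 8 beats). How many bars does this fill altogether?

A: 12 × 6 = 72 beats = 18 bars.
B: 4 × 8 = 32 beats = 8 bars.
Total: 18 + 8 = 26 bars.

26 bars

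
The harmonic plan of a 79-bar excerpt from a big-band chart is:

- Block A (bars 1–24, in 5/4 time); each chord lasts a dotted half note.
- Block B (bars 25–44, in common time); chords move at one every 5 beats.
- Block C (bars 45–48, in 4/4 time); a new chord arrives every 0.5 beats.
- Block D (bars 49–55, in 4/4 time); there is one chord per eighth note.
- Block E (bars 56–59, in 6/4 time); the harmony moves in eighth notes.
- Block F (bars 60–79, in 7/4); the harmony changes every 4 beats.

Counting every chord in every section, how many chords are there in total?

A has 120 beats and chords last 3 each, so 40 chords.
B has 80 beats and chords last 5 each, so 16 chords.
C has 16 beats and chords last 0.5 each, so 32 chords.
D has 28 beats and chords last 0.5 each, so 56 chords.
E has 24 beats and chords last 0.5 each, so 48 chords.
F has 140 beats and chords last 4 each, so 35 chords.
Total: 40 + 16 + 32 + 56 + 48 + 35 = 227.

227 chords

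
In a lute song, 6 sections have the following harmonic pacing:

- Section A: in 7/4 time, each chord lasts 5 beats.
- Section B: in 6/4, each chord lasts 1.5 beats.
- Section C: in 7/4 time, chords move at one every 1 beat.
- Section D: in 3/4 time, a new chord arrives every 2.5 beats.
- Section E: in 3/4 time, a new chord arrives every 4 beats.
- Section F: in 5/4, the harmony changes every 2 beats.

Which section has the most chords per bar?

A: 7 beats/bar ÷ 5 beats/chord = 1.4 chords/bar.
B: 6 beats/bar ÷ 1.5 beats/chord = 4 chords/bar.
C: 7 beats/bar ÷ 1 beat/chord = 7 chords/bar.
D: 3 beats/bar ÷ 2.5 beats/chord = 1.2 chords/bar.
E: 3 beats/bar ÷ 4 beats/chord = 0.75 chords/bar.
F: 5 beats/bar ÷ 2 beats/chord = 2.5 chords/bar.
Fastest is C at 7 chords/bar.

Section C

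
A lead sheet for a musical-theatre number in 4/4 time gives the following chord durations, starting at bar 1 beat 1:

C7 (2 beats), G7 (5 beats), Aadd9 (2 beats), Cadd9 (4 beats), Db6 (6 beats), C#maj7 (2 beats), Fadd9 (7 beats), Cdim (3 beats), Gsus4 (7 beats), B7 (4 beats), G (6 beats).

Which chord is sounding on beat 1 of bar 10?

Beat 1 of bar 10 is beat (10−1)×4 + 1 = 37 overall.
Running totals: C7 ends at 2, G7 ends at 7, Aadd9 ends at 9, Cadd9 ends at 13, Db6 ends at 19, C#maj7 ends at 21, Fadd9 ends at 28, Cdim ends at 31, Gsus4 ends at 38.
Beat 37 falls within Gsus4.

Gsus4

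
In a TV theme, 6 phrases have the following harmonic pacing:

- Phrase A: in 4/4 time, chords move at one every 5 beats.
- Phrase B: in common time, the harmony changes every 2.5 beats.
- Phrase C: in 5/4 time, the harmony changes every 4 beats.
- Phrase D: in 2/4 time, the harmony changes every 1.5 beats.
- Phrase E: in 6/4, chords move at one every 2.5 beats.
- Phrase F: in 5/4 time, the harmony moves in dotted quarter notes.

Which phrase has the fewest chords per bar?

A: each chord is 5 beats in 4/4, so 0.8 per bar.
B: each chord is 2.5 beats in 4/4, so 1.6 per bar.
C: each chord is 4 beats in 5/4, so 1.25 per bar.
D: each chord is 1.5 beats in 2/4, so 4/3 per bar.
E: each chord is 2.5 beats in 6/4, so 2.4 per bar.
F: each chord is 1.5 beats in 5/4, so 10/3 per bar.
Slowest is A at 0.8 chords/bar.

Phrase A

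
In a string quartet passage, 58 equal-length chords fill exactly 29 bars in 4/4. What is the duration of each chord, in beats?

29 bars × 4 beats/bar = 116 beats total.
116 beats ÷ 58 chords = 2 beats per chord.
(That is a half note.)

2 beats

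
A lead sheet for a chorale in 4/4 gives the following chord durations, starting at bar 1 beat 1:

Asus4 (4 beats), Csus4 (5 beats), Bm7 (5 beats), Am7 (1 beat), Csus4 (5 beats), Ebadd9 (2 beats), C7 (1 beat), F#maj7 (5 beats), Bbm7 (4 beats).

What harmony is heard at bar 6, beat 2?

Beat 2 of bar 6 is beat (6−1)×4 + 2 = 22 overall.
Running totals: Asus4 ends at 4, Csus4 ends at 9, Bm7 ends at 14, Am7 ends at 15, Csus4 ends at 20, Ebadd9 ends at 22.
Beat 22 falls within Ebadd9.

Ebadd9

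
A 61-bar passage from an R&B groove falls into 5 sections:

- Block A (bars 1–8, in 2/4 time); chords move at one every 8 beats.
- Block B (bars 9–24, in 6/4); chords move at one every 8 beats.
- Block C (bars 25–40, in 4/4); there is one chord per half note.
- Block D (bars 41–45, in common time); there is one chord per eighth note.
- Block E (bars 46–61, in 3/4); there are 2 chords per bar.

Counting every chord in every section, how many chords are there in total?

118 chords

A has 16 beats and chords last 8 each, so 2 chords.
B has 96 beats and chords last 8 each, so 12 chords.
C has 64 beats and chords last 2 each, so 32 chords.
D has 20 beats and chords last 0.5 each, so 40 chords.
E has 48 beats and chords last 1.5 each, so 32 chords.
Total: 2 + 12 + 32 + 40 + 32 = 118.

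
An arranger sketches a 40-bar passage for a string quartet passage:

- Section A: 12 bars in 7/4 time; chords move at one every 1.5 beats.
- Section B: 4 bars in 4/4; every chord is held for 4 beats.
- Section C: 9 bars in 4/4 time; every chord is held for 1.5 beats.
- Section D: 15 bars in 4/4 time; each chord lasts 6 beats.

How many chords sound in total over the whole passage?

94 chords

A: 12·7 = 84 beats, 84/1.5 = 56 chords.
B: 4·4 = 16 beats, 16/4 = 4 chords.
C: 9·4 = 36 beats, 36/1.5 = 24 chords.
D: 15·4 = 60 beats, 60/6 = 10 chords.
Total: 56 + 4 + 24 + 10 = 94.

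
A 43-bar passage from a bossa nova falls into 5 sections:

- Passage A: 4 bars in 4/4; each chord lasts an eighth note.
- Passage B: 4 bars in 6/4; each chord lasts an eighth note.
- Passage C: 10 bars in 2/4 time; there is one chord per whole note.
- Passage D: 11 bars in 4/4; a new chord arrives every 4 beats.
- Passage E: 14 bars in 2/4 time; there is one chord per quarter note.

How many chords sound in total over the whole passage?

124 chords

A: 4 bars × 4 beats = 16 beats; 0.5 beats/chord → 32 chords.
B: 4 bars × 6 beats = 24 beats; 0.5 beats/chord → 48 chords.
C: 10 bars × 2 beats = 20 beats; 4 beats/chord → 5 chords.
D: 11 bars × 4 beats = 44 beats; 4 beats/chord → 11 chords.
E: 14 bars × 2 beats = 28 beats; 1 beat/chord → 28 chords.
Total: 32 + 48 + 5 + 11 + 28 = 124.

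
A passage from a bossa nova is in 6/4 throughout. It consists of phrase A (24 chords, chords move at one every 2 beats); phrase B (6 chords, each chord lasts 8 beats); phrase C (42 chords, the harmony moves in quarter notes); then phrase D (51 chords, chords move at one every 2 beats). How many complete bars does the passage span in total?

40 bars

A: 24 × 2 = 48 beats = 8 bars.
B: 6 × 8 = 48 beats = 8 bars.
C: 42 × 1 = 42 beats = 7 bars.
D: 51 × 2 = 102 beats = 17 bars.
Total: 8 + 8 + 7 + 17 = 40 bars.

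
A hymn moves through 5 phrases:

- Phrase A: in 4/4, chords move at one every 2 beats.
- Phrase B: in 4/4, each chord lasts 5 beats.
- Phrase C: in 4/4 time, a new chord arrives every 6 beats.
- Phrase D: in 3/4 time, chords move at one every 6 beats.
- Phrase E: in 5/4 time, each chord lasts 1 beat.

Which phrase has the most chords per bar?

A: 4 beats/bar ÷ 2 beats/chord = 2 chords/bar.
B: 4 beats/bar ÷ 5 beats/chord = 0.8 chords/bar.
C: 4 beats/bar ÷ 6 beats/chord = 2/3 chords/bar.
D: 3 beats/bar ÷ 6 beats/chord = 0.5 chords/bar.
E: 5 beats/bar ÷ 1 beat/chord = 5 chords/bar.
Fastest is E at 5 chords/bar.

Phrase E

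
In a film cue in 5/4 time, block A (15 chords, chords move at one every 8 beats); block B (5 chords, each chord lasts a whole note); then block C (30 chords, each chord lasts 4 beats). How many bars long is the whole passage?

52 bars

A: 15 × 8 = 120 beats = 24 bars.
B: 5 × 4 = 20 beats = 4 bars.
C: 30 × 4 = 120 beats = 24 bars.
Total: 24 + 4 + 24 = 52 bars.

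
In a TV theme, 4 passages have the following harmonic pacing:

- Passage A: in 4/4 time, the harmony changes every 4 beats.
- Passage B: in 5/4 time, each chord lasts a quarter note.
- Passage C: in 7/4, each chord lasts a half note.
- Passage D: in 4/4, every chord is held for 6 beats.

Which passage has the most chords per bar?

Passage B

A: 4/4 = 1 chord/bar.
B: 5/1 = 5 chords/bar.
C: 7/2 = 3.5 chords/bar.
D: 4/6 = 2/3 chords/bar.
Fastest is B at 5 chords/bar.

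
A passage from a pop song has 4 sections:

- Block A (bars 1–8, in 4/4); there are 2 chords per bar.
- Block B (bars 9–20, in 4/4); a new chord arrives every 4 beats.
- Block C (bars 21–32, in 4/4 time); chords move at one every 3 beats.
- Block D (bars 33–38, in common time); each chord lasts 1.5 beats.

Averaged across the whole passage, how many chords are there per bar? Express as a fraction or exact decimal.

A: 8 bars of 4 beats is 32 beats; at 2 beats each that's 16 chords.
B: 12 bars of 4 beats is 48 beats; at 4 beats each that's 12 chords.
C: 12 bars of 4 beats is 48 beats; at 3 beats each that's 16 chords.
D: 6 bars of 4 beats is 24 beats; at 1.5 beats each that's 16 chords.
Overall: 60 chords over 38 bars → 60/38 = 30/19 chords per bar.

30/19 chords per bar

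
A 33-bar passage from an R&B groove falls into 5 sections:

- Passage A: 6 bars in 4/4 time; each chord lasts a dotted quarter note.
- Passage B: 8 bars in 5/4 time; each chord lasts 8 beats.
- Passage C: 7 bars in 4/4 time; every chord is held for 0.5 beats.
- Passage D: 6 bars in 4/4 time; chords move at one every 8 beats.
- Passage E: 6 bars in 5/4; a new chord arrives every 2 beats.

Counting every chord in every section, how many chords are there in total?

95 chords

A has 24 beats and chords last 1.5 each, so 16 chords.
B has 40 beats and chords last 8 each, so 5 chords.
C has 28 beats and chords last 0.5 each, so 56 chords.
D has 24 beats and chords last 8 each, so 3 chords.
E has 30 beats and chords last 2 each, so 15 chords.
Total: 16 + 5 + 56 + 3 + 15 = 95.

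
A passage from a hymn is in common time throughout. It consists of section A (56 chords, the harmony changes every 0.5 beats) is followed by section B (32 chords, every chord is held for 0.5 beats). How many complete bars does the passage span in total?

A: 56 × 0.5 = 28 beats = 7 bars.
B: 32 × 0.5 = 16 beats = 4 bars.
Total: 7 + 4 = 11 bars.

11 bars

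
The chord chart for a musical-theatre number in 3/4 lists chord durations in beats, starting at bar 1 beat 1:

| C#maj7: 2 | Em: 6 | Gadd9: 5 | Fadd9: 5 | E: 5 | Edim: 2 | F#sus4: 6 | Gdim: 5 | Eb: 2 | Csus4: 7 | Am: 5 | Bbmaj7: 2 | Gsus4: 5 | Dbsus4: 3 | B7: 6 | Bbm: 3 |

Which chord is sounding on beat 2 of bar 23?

Bbm

Beat 2 of bar 23 is beat (23−1)×3 + 2 = 68 overall.
Running totals: C#maj7 ends at 2, Em ends at 8, Gadd9 ends at 13, Fadd9 ends at 18, E ends at 23, Edim ends at 25, F#sus4 ends at 31, Gdim ends at 36, Eb ends at 38, Csus4 ends at 45, Am ends at 50, Bbmaj7 ends at 52, Gsus4 ends at 57, Dbsus4 ends at 60, B7 ends at 66, Bbm ends at 69.
Beat 68 falls within Bbm.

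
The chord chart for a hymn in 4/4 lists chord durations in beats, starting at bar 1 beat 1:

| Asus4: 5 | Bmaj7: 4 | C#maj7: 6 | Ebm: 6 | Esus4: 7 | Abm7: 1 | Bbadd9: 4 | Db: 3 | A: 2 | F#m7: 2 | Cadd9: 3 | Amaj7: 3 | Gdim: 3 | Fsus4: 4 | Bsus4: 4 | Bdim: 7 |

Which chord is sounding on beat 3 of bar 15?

Bdim

Beat 3 of bar 15 is beat (15−1)×4 + 3 = 59 overall.
Running totals: Asus4 ends at 5, Bmaj7 ends at 9, C#maj7 ends at 15, Ebm ends at 21, Esus4 ends at 28, Abm7 ends at 29, Bbadd9 ends at 33, Db ends at 36, A ends at 38, F#m7 ends at 40, Cadd9 ends at 43, Amaj7 ends at 46, Gdim ends at 49, Fsus4 ends at 53, Bsus4 ends at 57, Bdim ends at 64.
Beat 59 falls within Bdim.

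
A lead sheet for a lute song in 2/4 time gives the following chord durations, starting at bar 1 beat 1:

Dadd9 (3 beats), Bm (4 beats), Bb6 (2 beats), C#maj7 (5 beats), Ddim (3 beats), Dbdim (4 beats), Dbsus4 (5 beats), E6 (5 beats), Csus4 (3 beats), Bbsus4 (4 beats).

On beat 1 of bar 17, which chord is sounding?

Csus4

Beat 1 of bar 17 is beat (17−1)×2 + 1 = 33 overall.
Running totals: Dadd9 ends at 3, Bm ends at 7, Bb6 ends at 9, C#maj7 ends at 14, Ddim ends at 17, Dbdim ends at 21, Dbsus4 ends at 26, E6 ends at 31, Csus4 ends at 34.
Beat 33 falls within Csus4.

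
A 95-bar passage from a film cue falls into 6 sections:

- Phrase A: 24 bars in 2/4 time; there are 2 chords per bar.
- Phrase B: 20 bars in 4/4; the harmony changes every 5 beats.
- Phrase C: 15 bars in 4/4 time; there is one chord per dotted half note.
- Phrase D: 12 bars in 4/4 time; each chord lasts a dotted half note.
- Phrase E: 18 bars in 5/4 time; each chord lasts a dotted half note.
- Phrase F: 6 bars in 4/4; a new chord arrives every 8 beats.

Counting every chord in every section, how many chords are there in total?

133 chords

A has 48 beats and chords last 1 each, so 48 chords.
B has 80 beats and chords last 5 each, so 16 chords.
C has 60 beats and chords last 3 each, so 20 chords.
D has 48 beats and chords last 3 each, so 16 chords.
E has 90 beats and chords last 3 each, so 30 chords.
F has 24 beats and chords last 8 each, so 3 chords.
Total: 48 + 16 + 20 + 16 + 30 + 3 = 133.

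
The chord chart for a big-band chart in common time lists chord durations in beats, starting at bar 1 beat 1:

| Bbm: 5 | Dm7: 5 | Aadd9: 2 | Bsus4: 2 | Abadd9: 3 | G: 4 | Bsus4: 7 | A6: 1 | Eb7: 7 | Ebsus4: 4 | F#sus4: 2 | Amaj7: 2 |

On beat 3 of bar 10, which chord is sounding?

Ebsus4

Beat 3 of bar 10 is beat (10−1)×4 + 3 = 39 overall.
Running totals: Bbm ends at 5, Dm7 ends at 10, Aadd9 ends at 12, Bsus4 ends at 14, Abadd9 ends at 17, G ends at 21, Bsus4 ends at 28, A6 ends at 29, Eb7 ends at 36, Ebsus4 ends at 40.
Beat 39 falls within Ebsus4.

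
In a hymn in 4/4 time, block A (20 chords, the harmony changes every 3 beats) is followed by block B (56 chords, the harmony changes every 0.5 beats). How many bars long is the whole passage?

A: 20 × 3 = 60 beats = 15 bars.
B: 56 × 0.5 = 28 beats = 7 bars.
Total: 15 + 7 = 22 bars.

22 bars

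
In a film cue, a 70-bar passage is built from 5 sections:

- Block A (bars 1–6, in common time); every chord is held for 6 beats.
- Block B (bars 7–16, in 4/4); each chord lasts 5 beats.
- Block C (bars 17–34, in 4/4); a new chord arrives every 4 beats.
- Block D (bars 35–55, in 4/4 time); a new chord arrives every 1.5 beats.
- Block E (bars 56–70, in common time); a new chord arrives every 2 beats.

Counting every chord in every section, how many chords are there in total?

A: 6·4 = 24 beats, 24/6 = 4 chords.
B: 10·4 = 40 beats, 40/5 = 8 chords.
C: 18·4 = 72 beats, 72/4 = 18 chords.
D: 21·4 = 84 beats, 84/1.5 = 56 chords.
E: 15·4 = 60 beats, 60/2 = 30 chords.
Total: 4 + 8 + 18 + 56 + 30 = 116.

116 chords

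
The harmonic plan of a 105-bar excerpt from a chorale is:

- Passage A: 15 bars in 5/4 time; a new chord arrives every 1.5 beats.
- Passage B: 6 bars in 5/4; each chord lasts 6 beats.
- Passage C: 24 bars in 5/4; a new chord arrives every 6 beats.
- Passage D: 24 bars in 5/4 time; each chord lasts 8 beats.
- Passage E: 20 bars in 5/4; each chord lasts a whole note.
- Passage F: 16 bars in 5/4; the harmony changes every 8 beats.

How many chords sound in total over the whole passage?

A has 75 beats and chords last 1.5 each, so 50 chords.
B has 30 beats and chords last 6 each, so 5 chords.
C has 120 beats and chords last 6 each, so 20 chords.
D has 120 beats and chords last 8 each, so 15 chords.
E has 100 beats and chords last 4 each, so 25 chords.
F has 80 beats and chords last 8 each, so 10 chords.
Total: 50 + 5 + 20 + 15 + 25 + 10 = 125.

125 chords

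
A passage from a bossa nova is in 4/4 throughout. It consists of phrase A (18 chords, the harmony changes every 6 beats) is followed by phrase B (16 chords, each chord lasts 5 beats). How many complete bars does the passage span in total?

47 bars

A: 18 × 6 = 108 beats = 27 bars.
B: 16 × 5 = 80 beats = 20 bars.
Total: 27 + 20 = 47 bars.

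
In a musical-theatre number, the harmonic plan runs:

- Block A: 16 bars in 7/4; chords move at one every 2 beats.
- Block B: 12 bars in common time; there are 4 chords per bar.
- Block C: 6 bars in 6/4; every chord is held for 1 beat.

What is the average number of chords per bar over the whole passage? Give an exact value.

70/17 chords per bar

A: 16 × 7 = 112 beats ÷ 2 = 56 chords.
B: 12 × 4 = 48 beats ÷ 1 = 48 chords.
C: 6 × 6 = 36 beats ÷ 1 = 36 chords.
Overall: 140 chords over 34 bars → 140/34 = 70/17 chords per bar.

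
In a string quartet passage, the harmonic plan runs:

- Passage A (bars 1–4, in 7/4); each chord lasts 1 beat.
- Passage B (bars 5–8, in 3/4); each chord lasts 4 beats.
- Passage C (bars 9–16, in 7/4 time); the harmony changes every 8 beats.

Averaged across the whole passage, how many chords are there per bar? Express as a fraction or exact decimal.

2.375 chords per bar

A: 4 × 7 = 28 beats ÷ 1 = 28 chords.
B: 4 × 3 = 12 beats ÷ 4 = 3 chords.
C: 8 × 7 = 56 beats ÷ 8 = 7 chords.
Overall: 38 chords over 16 bars → 38/16 = 2.375 chords per bar.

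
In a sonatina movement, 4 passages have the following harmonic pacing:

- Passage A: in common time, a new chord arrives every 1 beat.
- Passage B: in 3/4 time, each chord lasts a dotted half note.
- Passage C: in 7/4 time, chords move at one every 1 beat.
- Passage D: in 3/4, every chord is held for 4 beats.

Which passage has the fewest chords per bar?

A: each chord is 1 beat in 4/4, so 4 per bar.
B: each chord is 3 beats in 3/4, so 1 per bar.
C: each chord is 1 beat in 7/4, so 7 per bar.
D: each chord is 4 beats in 3/4, so 0.75 per bar.
Slowest is D at 0.75 chords/bar.

Passage D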